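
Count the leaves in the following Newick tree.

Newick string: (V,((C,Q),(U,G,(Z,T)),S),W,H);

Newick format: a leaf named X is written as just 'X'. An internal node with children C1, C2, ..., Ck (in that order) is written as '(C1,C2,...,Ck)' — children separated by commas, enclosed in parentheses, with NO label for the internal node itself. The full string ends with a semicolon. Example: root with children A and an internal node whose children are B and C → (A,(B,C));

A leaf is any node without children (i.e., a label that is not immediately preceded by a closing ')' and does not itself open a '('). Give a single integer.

Newick: (V,((C,Q),(U,G,(Z,T)),S),W,H);
Scan left-to-right; a leaf is any maximal label run not followed by '(':
  pos 1: leaf 'V' → count = 1
  pos 5: leaf 'C' → count = 2
  pos 7: leaf 'Q' → count = 3
  pos 11: leaf 'U' → count = 4
  pos 13: leaf 'G' → count = 5
  pos 16: leaf 'Z' → count = 6
  pos 18: leaf 'T' → count = 7
  pos 22: leaf 'S' → count = 8
  pos 25: leaf 'W' → count = 9
  pos 27: leaf 'H' → count = 10
Total leaves: 10

Answer: 10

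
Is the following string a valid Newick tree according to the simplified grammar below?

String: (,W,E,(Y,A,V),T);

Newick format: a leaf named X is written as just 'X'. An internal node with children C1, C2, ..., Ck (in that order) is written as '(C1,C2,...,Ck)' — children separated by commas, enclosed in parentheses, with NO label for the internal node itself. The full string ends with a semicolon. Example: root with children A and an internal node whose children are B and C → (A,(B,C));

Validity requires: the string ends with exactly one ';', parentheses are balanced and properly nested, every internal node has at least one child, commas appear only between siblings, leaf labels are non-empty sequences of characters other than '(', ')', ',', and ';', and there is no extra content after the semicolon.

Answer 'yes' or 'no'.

Input: (,W,E,(Y,A,V),T);
Paren balance: 2 '(' vs 2 ')' OK
Ends with single ';': True
Full parse: FAILS (empty leaf label at pos 1)
Valid: False

Answer: no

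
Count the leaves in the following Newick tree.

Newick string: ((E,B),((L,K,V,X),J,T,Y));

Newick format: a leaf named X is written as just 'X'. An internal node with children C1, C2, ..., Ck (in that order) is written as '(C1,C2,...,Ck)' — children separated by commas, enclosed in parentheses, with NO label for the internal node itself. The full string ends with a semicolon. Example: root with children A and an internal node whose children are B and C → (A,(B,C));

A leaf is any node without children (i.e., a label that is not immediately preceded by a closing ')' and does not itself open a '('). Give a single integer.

Newick: ((E,B),((L,K,V,X),J,T,Y));
Scan left-to-right; a leaf is any maximal label run not followed by '(':
  pos 2: leaf 'E' → count = 1
  pos 4: leaf 'B' → count = 2
  pos 9: leaf 'L' → count = 3
  pos 11: leaf 'K' → count = 4
  pos 13: leaf 'V' → count = 5
  pos 15: leaf 'X' → count = 6
  pos 18: leaf 'J' → count = 7
  pos 20: leaf 'T' → count = 8
  pos 22: leaf 'Y' → count = 9
Total leaves: 9

Answer: 9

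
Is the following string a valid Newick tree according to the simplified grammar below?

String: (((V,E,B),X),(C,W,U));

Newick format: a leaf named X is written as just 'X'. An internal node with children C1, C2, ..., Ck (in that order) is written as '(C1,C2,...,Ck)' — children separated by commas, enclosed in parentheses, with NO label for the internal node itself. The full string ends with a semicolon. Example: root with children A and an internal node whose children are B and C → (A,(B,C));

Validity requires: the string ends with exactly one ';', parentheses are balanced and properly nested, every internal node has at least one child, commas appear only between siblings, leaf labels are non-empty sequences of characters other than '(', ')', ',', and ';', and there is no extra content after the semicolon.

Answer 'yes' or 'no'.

Answer: yes

Derivation:
Input: (((V,E,B),X),(C,W,U));
Paren balance: 4 '(' vs 4 ')' OK
Ends with single ';': True
Full parse: OK
Valid: True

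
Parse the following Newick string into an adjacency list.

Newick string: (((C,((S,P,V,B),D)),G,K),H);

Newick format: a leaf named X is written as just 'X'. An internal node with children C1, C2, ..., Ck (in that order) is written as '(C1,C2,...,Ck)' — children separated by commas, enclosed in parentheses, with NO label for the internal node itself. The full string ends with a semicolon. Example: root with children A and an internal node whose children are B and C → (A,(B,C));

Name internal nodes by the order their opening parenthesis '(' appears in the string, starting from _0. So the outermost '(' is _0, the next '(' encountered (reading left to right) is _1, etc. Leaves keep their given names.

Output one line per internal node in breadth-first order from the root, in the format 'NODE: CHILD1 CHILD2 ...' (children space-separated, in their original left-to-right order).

Input: (((C,((S,P,V,B),D)),G,K),H);
Scanning left-to-right, naming '(' by encounter order:
  pos 0: '(' -> open internal node _0 (depth 1)
  pos 1: '(' -> open internal node _1 (depth 2)
  pos 2: '(' -> open internal node _2 (depth 3)
  pos 5: '(' -> open internal node _3 (depth 4)
  pos 6: '(' -> open internal node _4 (depth 5)
  pos 14: ')' -> close internal node _4 (now at depth 4)
  pos 17: ')' -> close internal node _3 (now at depth 3)
  pos 18: ')' -> close internal node _2 (now at depth 2)
  pos 23: ')' -> close internal node _1 (now at depth 1)
  pos 26: ')' -> close internal node _0 (now at depth 0)
Total internal nodes: 5
BFS adjacency from root:
  _0: _1 H
  _1: _2 G K
  _2: C _3
  _3: _4 D
  _4: S P V B

Answer: _0: _1 H
_1: _2 G K
_2: C _3
_3: _4 D
_4: S P V B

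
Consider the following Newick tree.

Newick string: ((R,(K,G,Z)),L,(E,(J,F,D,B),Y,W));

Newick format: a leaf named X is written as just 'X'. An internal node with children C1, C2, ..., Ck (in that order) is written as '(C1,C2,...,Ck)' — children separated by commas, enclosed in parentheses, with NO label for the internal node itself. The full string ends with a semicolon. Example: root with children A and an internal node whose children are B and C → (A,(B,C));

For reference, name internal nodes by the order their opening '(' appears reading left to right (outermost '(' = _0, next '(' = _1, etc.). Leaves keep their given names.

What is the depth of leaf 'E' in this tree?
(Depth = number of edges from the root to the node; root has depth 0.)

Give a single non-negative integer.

Answer: 2

Derivation:
Newick: ((R,(K,G,Z)),L,(E,(J,F,D,B),Y,W));
Naming internals by '(' encounter order: outermost '(' = _0, next = _1, ...
Query node: E
Path from root: _0 -> _3 -> E
Depth of E: 2 (number of edges from root)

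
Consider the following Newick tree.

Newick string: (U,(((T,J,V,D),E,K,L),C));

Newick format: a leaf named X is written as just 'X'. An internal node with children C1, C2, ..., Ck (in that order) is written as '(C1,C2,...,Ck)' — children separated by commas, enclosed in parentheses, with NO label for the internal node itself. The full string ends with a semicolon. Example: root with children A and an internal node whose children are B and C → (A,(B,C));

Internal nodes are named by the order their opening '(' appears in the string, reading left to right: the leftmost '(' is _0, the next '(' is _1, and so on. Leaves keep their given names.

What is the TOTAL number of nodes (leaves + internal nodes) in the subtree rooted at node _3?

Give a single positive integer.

Newick: (U,(((T,J,V,D),E,K,L),C));
Locate _3: it is the '(' at position 5 (the 4th '(' reading left to right).
Query: subtree rooted at _3
_3: subtree_size = 1 + 4
  T: subtree_size = 1 + 0
  J: subtree_size = 1 + 0
  V: subtree_size = 1 + 0
  D: subtree_size = 1 + 0
Total subtree size of _3: 5

Answer: 5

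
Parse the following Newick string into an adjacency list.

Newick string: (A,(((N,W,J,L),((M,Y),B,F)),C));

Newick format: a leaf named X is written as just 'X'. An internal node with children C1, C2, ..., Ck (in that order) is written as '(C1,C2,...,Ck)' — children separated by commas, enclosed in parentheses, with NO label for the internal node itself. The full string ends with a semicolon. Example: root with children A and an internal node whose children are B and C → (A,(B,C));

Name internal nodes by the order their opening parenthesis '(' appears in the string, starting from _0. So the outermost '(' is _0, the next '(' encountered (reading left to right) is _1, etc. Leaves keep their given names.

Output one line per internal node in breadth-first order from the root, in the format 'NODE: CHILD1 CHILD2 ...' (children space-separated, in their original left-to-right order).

Input: (A,(((N,W,J,L),((M,Y),B,F)),C));
Scanning left-to-right, naming '(' by encounter order:
  pos 0: '(' -> open internal node _0 (depth 1)
  pos 3: '(' -> open internal node _1 (depth 2)
  pos 4: '(' -> open internal node _2 (depth 3)
  pos 5: '(' -> open internal node _3 (depth 4)
  pos 13: ')' -> close internal node _3 (now at depth 3)
  pos 15: '(' -> open internal node _4 (depth 4)
  pos 16: '(' -> open internal node _5 (depth 5)
  pos 20: ')' -> close internal node _5 (now at depth 4)
  pos 25: ')' -> close internal node _4 (now at depth 3)
  pos 26: ')' -> close internal node _2 (now at depth 2)
  pos 29: ')' -> close internal node _1 (now at depth 1)
  pos 30: ')' -> close internal node _0 (now at depth 0)
Total internal nodes: 6
BFS adjacency from root:
  _0: A _1
  _1: _2 C
  _2: _3 _4
  _3: N W J L
  _4: _5 B F
  _5: M Y

Answer: _0: A _1
_1: _2 C
_2: _3 _4
_3: N W J L
_4: _5 B F
_5: M Y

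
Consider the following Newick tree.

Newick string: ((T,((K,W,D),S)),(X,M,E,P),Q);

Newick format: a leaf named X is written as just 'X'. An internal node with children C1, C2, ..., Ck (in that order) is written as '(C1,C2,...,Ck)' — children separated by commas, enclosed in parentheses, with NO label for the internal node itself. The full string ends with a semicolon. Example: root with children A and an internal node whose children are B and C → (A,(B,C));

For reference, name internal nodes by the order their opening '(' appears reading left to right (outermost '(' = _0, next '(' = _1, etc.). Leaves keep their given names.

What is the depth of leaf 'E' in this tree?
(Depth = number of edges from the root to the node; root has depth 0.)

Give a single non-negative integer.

Answer: 2

Derivation:
Newick: ((T,((K,W,D),S)),(X,M,E,P),Q);
Naming internals by '(' encounter order: outermost '(' = _0, next = _1, ...
Query node: E
Path from root: _0 -> _4 -> E
Depth of E: 2 (number of edges from root)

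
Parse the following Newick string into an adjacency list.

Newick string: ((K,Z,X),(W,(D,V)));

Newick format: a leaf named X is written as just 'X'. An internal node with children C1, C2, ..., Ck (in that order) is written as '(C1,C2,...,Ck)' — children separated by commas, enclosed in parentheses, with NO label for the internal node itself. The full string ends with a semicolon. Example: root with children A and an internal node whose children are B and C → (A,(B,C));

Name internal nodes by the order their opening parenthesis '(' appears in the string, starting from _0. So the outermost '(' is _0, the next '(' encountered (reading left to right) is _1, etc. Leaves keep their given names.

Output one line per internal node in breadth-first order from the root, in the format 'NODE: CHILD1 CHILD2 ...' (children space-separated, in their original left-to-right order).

Input: ((K,Z,X),(W,(D,V)));
Scanning left-to-right, naming '(' by encounter order:
  pos 0: '(' -> open internal node _0 (depth 1)
  pos 1: '(' -> open internal node _1 (depth 2)
  pos 7: ')' -> close internal node _1 (now at depth 1)
  pos 9: '(' -> open internal node _2 (depth 2)
  pos 12: '(' -> open internal node _3 (depth 3)
  pos 16: ')' -> close internal node _3 (now at depth 2)
  pos 17: ')' -> close internal node _2 (now at depth 1)
  pos 18: ')' -> close internal node _0 (now at depth 0)
Total internal nodes: 4
BFS adjacency from root:
  _0: _1 _2
  _1: K Z X
  _2: W _3
  _3: D V

Answer: _0: _1 _2
_1: K Z X
_2: W _3
_3: D V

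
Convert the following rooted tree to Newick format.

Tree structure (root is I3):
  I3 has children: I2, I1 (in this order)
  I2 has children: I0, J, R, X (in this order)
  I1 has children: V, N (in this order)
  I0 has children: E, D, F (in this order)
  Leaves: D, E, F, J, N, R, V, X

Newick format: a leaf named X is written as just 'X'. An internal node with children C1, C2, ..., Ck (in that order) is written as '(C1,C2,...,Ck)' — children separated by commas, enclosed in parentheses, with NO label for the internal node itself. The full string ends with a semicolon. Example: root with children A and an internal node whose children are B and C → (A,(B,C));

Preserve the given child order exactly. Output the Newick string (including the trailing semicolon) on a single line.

Answer: (((E,D,F),J,R,X),(V,N));

Derivation:
internal I3 with children ['I2', 'I1']
  internal I2 with children ['I0', 'J', 'R', 'X']
    internal I0 with children ['E', 'D', 'F']
      leaf 'E' → 'E'
      leaf 'D' → 'D'
      leaf 'F' → 'F'
    → '(E,D,F)'
    leaf 'J' → 'J'
    leaf 'R' → 'R'
    leaf 'X' → 'X'
  → '((E,D,F),J,R,X)'
  internal I1 with children ['V', 'N']
    leaf 'V' → 'V'
    leaf 'N' → 'N'
  → '(V,N)'
→ '(((E,D,F),J,R,X),(V,N))'
Final: (((E,D,F),J,R,X),(V,N));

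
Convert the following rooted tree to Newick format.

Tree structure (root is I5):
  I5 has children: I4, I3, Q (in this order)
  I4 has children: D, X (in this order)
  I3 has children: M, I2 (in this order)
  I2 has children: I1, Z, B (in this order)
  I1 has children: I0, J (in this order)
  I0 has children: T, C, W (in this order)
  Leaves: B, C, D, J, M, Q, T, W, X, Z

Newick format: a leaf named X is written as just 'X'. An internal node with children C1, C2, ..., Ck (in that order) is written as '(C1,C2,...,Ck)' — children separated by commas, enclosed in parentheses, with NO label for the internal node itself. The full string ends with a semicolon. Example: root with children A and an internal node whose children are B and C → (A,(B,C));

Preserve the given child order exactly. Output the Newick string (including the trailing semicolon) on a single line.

internal I5 with children ['I4', 'I3', 'Q']
  internal I4 with children ['D', 'X']
    leaf 'D' → 'D'
    leaf 'X' → 'X'
  → '(D,X)'
  internal I3 with children ['M', 'I2']
    leaf 'M' → 'M'
    internal I2 with children ['I1', 'Z', 'B']
      internal I1 with children ['I0', 'J']
        internal I0 with children ['T', 'C', 'W']
          leaf 'T' → 'T'
          leaf 'C' → 'C'
          leaf 'W' → 'W'
        → '(T,C,W)'
        leaf 'J' → 'J'
      → '((T,C,W),J)'
      leaf 'Z' → 'Z'
      leaf 'B' → 'B'
    → '(((T,C,W),J),Z,B)'
  → '(M,(((T,C,W),J),Z,B))'
  leaf 'Q' → 'Q'
→ '((D,X),(M,(((T,C,W),J),Z,B)),Q)'
Final: ((D,X),(M,(((T,C,W),J),Z,B)),Q);

Answer: ((D,X),(M,(((T,C,W),J),Z,B)),Q);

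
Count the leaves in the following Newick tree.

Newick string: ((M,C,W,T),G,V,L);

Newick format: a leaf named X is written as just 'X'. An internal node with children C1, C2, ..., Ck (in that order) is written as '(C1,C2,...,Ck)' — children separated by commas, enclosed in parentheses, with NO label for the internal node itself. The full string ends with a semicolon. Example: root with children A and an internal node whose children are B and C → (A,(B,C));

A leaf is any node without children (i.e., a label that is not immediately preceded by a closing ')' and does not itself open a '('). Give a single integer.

Newick: ((M,C,W,T),G,V,L);
Scan left-to-right; a leaf is any maximal label run not followed by '(':
  pos 2: leaf 'M' → count = 1
  pos 4: leaf 'C' → count = 2
  pos 6: leaf 'W' → count = 3
  pos 8: leaf 'T' → count = 4
  pos 11: leaf 'G' → count = 5
  pos 13: leaf 'V' → count = 6
  pos 15: leaf 'L' → count = 7
Total leaves: 7

Answer: 7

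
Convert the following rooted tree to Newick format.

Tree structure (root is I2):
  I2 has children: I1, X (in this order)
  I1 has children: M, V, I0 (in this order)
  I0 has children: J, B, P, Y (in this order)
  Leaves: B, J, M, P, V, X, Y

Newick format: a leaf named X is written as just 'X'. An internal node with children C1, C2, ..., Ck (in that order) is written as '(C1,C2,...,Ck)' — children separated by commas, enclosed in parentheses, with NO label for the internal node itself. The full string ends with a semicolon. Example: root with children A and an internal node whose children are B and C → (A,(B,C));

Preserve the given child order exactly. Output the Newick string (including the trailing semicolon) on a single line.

Answer: ((M,V,(J,B,P,Y)),X);

Derivation:
internal I2 with children ['I1', 'X']
  internal I1 with children ['M', 'V', 'I0']
    leaf 'M' → 'M'
    leaf 'V' → 'V'
    internal I0 with children ['J', 'B', 'P', 'Y']
      leaf 'J' → 'J'
      leaf 'B' → 'B'
      leaf 'P' → 'P'
      leaf 'Y' → 'Y'
    → '(J,B,P,Y)'
  → '(M,V,(J,B,P,Y))'
  leaf 'X' → 'X'
→ '((M,V,(J,B,P,Y)),X)'
Final: ((M,V,(J,B,P,Y)),X);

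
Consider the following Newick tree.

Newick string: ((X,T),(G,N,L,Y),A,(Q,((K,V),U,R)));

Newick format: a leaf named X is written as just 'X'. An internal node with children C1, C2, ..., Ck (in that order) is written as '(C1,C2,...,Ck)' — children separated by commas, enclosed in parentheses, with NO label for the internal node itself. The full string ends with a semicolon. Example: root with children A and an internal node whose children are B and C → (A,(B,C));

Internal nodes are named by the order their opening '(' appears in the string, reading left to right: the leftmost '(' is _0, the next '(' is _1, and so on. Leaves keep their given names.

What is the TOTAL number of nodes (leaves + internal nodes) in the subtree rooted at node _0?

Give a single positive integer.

Answer: 18

Derivation:
Newick: ((X,T),(G,N,L,Y),A,(Q,((K,V),U,R)));
Locate _0: it is the '(' at position 0 (the 1st '(' reading left to right).
Query: subtree rooted at _0
_0: subtree_size = 1 + 17
  _1: subtree_size = 1 + 2
    X: subtree_size = 1 + 0
    T: subtree_size = 1 + 0
  _2: subtree_size = 1 + 4
    G: subtree_size = 1 + 0
    N: subtree_size = 1 + 0
    L: subtree_size = 1 + 0
    Y: subtree_size = 1 + 0
  A: subtree_size = 1 + 0
  _3: subtree_size = 1 + 7
    Q: subtree_size = 1 + 0
    _4: subtree_size = 1 + 5
      _5: subtree_size = 1 + 2
        K: subtree_size = 1 + 0
        V: subtree_size = 1 + 0
      U: subtree_size = 1 + 0
      R: subtree_size = 1 + 0
Total subtree size of _0: 18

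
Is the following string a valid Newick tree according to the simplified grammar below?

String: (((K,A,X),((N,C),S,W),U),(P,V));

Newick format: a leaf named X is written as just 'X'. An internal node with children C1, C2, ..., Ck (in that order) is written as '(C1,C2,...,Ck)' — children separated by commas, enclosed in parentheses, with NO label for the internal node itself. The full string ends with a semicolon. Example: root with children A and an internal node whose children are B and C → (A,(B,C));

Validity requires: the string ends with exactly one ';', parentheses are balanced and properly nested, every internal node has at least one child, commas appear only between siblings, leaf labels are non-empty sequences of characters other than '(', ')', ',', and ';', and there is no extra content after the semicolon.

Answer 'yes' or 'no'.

Answer: yes

Derivation:
Input: (((K,A,X),((N,C),S,W),U),(P,V));
Paren balance: 6 '(' vs 6 ')' OK
Ends with single ';': True
Full parse: OK
Valid: True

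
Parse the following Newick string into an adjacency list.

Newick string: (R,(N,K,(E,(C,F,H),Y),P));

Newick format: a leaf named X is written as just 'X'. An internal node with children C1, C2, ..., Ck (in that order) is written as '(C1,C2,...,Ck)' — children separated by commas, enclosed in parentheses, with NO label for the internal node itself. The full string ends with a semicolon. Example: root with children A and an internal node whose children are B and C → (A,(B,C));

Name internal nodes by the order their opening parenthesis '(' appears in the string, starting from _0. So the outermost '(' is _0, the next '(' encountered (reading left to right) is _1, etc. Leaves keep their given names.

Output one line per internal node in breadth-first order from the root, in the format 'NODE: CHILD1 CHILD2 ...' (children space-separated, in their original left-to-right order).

Input: (R,(N,K,(E,(C,F,H),Y),P));
Scanning left-to-right, naming '(' by encounter order:
  pos 0: '(' -> open internal node _0 (depth 1)
  pos 3: '(' -> open internal node _1 (depth 2)
  pos 8: '(' -> open internal node _2 (depth 3)
  pos 11: '(' -> open internal node _3 (depth 4)
  pos 17: ')' -> close internal node _3 (now at depth 3)
  pos 20: ')' -> close internal node _2 (now at depth 2)
  pos 23: ')' -> close internal node _1 (now at depth 1)
  pos 24: ')' -> close internal node _0 (now at depth 0)
Total internal nodes: 4
BFS adjacency from root:
  _0: R _1
  _1: N K _2 P
  _2: E _3 Y
  _3: C F H

Answer: _0: R _1
_1: N K _2 P
_2: E _3 Y
_3: C F H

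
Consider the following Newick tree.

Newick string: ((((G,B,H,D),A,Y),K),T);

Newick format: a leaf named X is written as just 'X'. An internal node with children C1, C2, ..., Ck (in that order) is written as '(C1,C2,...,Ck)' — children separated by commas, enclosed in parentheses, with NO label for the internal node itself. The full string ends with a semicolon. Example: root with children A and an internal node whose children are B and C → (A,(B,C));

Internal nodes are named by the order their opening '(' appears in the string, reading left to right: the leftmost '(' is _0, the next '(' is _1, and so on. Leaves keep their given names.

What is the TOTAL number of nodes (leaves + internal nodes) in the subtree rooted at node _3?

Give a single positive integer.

Newick: ((((G,B,H,D),A,Y),K),T);
Locate _3: it is the '(' at position 3 (the 4th '(' reading left to right).
Query: subtree rooted at _3
_3: subtree_size = 1 + 4
  G: subtree_size = 1 + 0
  B: subtree_size = 1 + 0
  H: subtree_size = 1 + 0
  D: subtree_size = 1 + 0
Total subtree size of _3: 5

Answer: 5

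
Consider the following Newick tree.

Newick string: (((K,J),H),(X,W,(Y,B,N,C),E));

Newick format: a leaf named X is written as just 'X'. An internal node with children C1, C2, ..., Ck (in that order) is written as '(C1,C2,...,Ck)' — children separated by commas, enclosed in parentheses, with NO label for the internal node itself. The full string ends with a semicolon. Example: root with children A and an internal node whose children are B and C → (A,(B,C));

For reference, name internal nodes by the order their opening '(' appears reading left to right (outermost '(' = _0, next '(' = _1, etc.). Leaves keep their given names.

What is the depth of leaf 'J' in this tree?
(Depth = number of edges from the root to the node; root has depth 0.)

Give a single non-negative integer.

Answer: 3

Derivation:
Newick: (((K,J),H),(X,W,(Y,B,N,C),E));
Naming internals by '(' encounter order: outermost '(' = _0, next = _1, ...
Query node: J
Path from root: _0 -> _1 -> _2 -> J
Depth of J: 3 (number of edges from root)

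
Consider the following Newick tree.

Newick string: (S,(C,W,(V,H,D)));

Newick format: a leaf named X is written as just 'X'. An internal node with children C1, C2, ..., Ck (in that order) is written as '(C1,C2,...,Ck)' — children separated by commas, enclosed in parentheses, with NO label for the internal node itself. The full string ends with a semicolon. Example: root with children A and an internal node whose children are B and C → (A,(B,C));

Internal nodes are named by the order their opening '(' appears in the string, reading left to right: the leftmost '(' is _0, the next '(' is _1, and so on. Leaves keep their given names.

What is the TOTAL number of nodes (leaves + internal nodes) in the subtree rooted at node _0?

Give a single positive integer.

Newick: (S,(C,W,(V,H,D)));
Locate _0: it is the '(' at position 0 (the 1st '(' reading left to right).
Query: subtree rooted at _0
_0: subtree_size = 1 + 8
  S: subtree_size = 1 + 0
  _1: subtree_size = 1 + 6
    C: subtree_size = 1 + 0
    W: subtree_size = 1 + 0
    _2: subtree_size = 1 + 3
      V: subtree_size = 1 + 0
      H: subtree_size = 1 + 0
      D: subtree_size = 1 + 0
Total subtree size of _0: 9

Answer: 9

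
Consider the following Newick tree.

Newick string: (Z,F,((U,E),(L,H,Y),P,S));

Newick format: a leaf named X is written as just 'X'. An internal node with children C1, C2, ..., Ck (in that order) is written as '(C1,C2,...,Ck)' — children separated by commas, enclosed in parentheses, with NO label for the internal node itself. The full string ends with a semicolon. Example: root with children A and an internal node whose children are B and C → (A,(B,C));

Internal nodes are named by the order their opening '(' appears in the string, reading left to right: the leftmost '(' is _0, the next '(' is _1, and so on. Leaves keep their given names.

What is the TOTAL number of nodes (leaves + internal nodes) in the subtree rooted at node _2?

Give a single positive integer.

Answer: 3

Derivation:
Newick: (Z,F,((U,E),(L,H,Y),P,S));
Locate _2: it is the '(' at position 6 (the 3rd '(' reading left to right).
Query: subtree rooted at _2
_2: subtree_size = 1 + 2
  U: subtree_size = 1 + 0
  E: subtree_size = 1 + 0
Total subtree size of _2: 3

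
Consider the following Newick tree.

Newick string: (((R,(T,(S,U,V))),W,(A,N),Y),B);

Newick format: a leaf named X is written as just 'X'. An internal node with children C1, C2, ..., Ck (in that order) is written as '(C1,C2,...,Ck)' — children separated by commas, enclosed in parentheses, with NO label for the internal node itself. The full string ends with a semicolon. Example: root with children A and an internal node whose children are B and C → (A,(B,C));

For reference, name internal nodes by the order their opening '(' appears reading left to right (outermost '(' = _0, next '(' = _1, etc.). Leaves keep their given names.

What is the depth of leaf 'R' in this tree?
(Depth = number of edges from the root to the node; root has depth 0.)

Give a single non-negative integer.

Newick: (((R,(T,(S,U,V))),W,(A,N),Y),B);
Naming internals by '(' encounter order: outermost '(' = _0, next = _1, ...
Query node: R
Path from root: _0 -> _1 -> _2 -> R
Depth of R: 3 (number of edges from root)

Answer: 3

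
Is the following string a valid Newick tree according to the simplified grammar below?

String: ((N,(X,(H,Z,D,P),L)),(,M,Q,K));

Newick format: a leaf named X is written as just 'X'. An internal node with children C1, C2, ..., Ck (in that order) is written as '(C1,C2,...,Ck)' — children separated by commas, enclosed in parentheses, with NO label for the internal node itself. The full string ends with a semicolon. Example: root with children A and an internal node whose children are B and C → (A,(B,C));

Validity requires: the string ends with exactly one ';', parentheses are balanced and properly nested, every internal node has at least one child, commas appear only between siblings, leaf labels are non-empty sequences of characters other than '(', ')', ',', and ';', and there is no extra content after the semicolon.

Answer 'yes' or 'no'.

Input: ((N,(X,(H,Z,D,P),L)),(,M,Q,K));
Paren balance: 5 '(' vs 5 ')' OK
Ends with single ';': True
Full parse: FAILS (empty leaf label at pos 22)
Valid: False

Answer: no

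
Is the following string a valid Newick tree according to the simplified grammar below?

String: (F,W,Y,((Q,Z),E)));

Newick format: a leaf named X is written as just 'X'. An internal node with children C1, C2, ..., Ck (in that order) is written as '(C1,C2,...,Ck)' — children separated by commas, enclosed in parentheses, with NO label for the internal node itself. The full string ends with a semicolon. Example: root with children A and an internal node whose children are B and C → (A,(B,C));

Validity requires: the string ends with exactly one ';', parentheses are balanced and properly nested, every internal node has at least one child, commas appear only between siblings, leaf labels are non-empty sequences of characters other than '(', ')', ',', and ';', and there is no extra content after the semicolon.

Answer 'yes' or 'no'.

Input: (F,W,Y,((Q,Z),E)));
Paren balance: 3 '(' vs 4 ')' MISMATCH
Ends with single ';': True
Full parse: FAILS (extra content after tree at pos 17)
Valid: False

Answer: no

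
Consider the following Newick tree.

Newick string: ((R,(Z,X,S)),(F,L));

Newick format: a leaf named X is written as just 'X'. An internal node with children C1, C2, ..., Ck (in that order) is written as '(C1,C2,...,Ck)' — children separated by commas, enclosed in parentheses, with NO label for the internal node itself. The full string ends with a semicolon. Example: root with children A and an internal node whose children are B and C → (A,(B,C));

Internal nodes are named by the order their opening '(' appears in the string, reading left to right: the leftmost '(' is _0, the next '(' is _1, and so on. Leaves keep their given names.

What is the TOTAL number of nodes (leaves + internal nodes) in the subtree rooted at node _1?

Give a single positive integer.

Answer: 6

Derivation:
Newick: ((R,(Z,X,S)),(F,L));
Locate _1: it is the '(' at position 1 (the 2nd '(' reading left to right).
Query: subtree rooted at _1
_1: subtree_size = 1 + 5
  R: subtree_size = 1 + 0
  _2: subtree_size = 1 + 3
    Z: subtree_size = 1 + 0
    X: subtree_size = 1 + 0
    S: subtree_size = 1 + 0
Total subtree size of _1: 6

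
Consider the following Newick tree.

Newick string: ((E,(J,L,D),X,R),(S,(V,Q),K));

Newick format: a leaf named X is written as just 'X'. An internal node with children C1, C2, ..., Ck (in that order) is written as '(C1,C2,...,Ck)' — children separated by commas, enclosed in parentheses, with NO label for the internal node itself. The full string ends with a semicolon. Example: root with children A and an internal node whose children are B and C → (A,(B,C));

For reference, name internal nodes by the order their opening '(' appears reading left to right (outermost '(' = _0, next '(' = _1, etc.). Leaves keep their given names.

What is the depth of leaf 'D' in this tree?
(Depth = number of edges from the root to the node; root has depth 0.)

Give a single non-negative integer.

Newick: ((E,(J,L,D),X,R),(S,(V,Q),K));
Naming internals by '(' encounter order: outermost '(' = _0, next = _1, ...
Query node: D
Path from root: _0 -> _1 -> _2 -> D
Depth of D: 3 (number of edges from root)

Answer: 3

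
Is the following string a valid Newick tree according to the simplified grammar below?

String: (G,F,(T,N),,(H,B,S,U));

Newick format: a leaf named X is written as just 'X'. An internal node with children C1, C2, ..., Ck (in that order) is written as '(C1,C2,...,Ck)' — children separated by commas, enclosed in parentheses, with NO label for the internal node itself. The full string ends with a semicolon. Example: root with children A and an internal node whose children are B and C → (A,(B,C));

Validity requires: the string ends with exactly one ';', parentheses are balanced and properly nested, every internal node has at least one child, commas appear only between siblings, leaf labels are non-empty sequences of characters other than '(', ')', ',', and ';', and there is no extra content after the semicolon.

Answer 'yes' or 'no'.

Input: (G,F,(T,N),,(H,B,S,U));
Paren balance: 3 '(' vs 3 ')' OK
Ends with single ';': True
Full parse: FAILS (empty leaf label at pos 11)
Valid: False

Answer: no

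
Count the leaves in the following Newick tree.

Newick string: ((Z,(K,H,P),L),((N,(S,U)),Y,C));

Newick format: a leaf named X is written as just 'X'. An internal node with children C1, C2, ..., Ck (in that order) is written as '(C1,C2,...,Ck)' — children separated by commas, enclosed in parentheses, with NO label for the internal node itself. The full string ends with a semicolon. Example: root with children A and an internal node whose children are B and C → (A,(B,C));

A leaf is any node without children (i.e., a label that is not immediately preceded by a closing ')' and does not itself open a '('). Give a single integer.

Answer: 10

Derivation:
Newick: ((Z,(K,H,P),L),((N,(S,U)),Y,C));
Scan left-to-right; a leaf is any maximal label run not followed by '(':
  pos 2: leaf 'Z' → count = 1
  pos 5: leaf 'K' → count = 2
  pos 7: leaf 'H' → count = 3
  pos 9: leaf 'P' → count = 4
  pos 12: leaf 'L' → count = 5
  pos 17: leaf 'N' → count = 6
  pos 20: leaf 'S' → count = 7
  pos 22: leaf 'U' → count = 8
  pos 26: leaf 'Y' → count = 9
  pos 28: leaf 'C' → count = 10
Total leaves: 10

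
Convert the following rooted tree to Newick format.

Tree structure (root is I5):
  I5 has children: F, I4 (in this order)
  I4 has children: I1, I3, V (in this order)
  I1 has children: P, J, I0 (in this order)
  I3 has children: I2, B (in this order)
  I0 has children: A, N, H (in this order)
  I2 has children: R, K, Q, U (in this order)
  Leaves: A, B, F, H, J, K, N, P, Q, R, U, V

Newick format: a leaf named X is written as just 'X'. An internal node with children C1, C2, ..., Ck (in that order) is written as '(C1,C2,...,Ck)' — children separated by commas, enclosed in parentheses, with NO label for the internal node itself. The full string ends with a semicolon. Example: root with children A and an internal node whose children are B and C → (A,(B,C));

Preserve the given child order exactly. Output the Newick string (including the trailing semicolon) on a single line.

Answer: (F,((P,J,(A,N,H)),((R,K,Q,U),B),V));

Derivation:
internal I5 with children ['F', 'I4']
  leaf 'F' → 'F'
  internal I4 with children ['I1', 'I3', 'V']
    internal I1 with children ['P', 'J', 'I0']
      leaf 'P' → 'P'
      leaf 'J' → 'J'
      internal I0 with children ['A', 'N', 'H']
        leaf 'A' → 'A'
        leaf 'N' → 'N'
        leaf 'H' → 'H'
      → '(A,N,H)'
    → '(P,J,(A,N,H))'
    internal I3 with children ['I2', 'B']
      internal I2 with children ['R', 'K', 'Q', 'U']
        leaf 'R' → 'R'
        leaf 'K' → 'K'
        leaf 'Q' → 'Q'
        leaf 'U' → 'U'
      → '(R,K,Q,U)'
      leaf 'B' → 'B'
    → '((R,K,Q,U),B)'
    leaf 'V' → 'V'
  → '((P,J,(A,N,H)),((R,K,Q,U),B),V)'
→ '(F,((P,J,(A,N,H)),((R,K,Q,U),B),V))'
Final: (F,((P,J,(A,N,H)),((R,K,Q,U),B),V));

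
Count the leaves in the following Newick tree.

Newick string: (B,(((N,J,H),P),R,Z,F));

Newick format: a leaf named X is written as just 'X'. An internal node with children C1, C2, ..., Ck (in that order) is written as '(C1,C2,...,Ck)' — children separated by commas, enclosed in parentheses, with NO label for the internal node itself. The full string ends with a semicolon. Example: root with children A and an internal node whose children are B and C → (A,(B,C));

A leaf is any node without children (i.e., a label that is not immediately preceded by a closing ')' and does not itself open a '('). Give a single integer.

Newick: (B,(((N,J,H),P),R,Z,F));
Scan left-to-right; a leaf is any maximal label run not followed by '(':
  pos 1: leaf 'B' → count = 1
  pos 6: leaf 'N' → count = 2
  pos 8: leaf 'J' → count = 3
  pos 10: leaf 'H' → count = 4
  pos 13: leaf 'P' → count = 5
  pos 16: leaf 'R' → count = 6
  pos 18: leaf 'Z' → count = 7
  pos 20: leaf 'F' → count = 8
Total leaves: 8

Answer: 8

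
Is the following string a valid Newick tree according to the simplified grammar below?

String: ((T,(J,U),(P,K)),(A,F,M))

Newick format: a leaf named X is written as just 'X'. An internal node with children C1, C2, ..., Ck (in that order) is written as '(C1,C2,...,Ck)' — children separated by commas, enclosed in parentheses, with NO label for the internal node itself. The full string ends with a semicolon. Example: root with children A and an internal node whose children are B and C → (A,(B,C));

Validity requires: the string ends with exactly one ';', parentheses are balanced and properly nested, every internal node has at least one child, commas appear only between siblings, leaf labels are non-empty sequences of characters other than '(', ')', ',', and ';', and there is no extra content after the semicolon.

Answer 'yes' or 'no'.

Answer: no

Derivation:
Input: ((T,(J,U),(P,K)),(A,F,M))
Paren balance: 5 '(' vs 5 ')' OK
Ends with single ';': False
Full parse: FAILS (must end with ;)
Valid: False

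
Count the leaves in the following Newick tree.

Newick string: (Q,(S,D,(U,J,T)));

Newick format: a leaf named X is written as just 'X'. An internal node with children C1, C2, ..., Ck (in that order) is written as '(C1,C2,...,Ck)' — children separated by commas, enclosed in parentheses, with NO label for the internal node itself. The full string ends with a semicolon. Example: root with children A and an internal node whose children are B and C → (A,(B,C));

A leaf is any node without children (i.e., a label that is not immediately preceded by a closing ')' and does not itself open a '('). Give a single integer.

Answer: 6

Derivation:
Newick: (Q,(S,D,(U,J,T)));
Scan left-to-right; a leaf is any maximal label run not followed by '(':
  pos 1: leaf 'Q' → count = 1
  pos 4: leaf 'S' → count = 2
  pos 6: leaf 'D' → count = 3
  pos 9: leaf 'U' → count = 4
  pos 11: leaf 'J' → count = 5
  pos 13: leaf 'T' → count = 6
Total leaves: 6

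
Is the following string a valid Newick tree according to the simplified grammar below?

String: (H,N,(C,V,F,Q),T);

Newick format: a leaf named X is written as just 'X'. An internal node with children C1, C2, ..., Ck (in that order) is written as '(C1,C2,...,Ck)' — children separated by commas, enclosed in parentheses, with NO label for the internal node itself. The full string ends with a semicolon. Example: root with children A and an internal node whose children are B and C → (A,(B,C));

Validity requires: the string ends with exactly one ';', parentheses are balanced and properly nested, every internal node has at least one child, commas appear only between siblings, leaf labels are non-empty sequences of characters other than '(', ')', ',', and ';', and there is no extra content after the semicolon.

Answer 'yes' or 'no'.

Answer: yes

Derivation:
Input: (H,N,(C,V,F,Q),T);
Paren balance: 2 '(' vs 2 ')' OK
Ends with single ';': True
Full parse: OK
Valid: True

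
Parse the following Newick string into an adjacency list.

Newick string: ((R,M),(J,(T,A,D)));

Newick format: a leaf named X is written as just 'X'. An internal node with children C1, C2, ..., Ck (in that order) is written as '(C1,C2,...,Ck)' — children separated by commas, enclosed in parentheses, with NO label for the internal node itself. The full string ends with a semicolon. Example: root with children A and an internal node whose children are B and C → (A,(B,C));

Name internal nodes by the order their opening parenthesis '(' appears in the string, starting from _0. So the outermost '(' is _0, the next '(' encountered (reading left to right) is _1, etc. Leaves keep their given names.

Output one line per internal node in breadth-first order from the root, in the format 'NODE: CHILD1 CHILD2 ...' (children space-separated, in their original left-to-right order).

Answer: _0: _1 _2
_1: R M
_2: J _3
_3: T A D

Derivation:
Input: ((R,M),(J,(T,A,D)));
Scanning left-to-right, naming '(' by encounter order:
  pos 0: '(' -> open internal node _0 (depth 1)
  pos 1: '(' -> open internal node _1 (depth 2)
  pos 5: ')' -> close internal node _1 (now at depth 1)
  pos 7: '(' -> open internal node _2 (depth 2)
  pos 10: '(' -> open internal node _3 (depth 3)
  pos 16: ')' -> close internal node _3 (now at depth 2)
  pos 17: ')' -> close internal node _2 (now at depth 1)
  pos 18: ')' -> close internal node _0 (now at depth 0)
Total internal nodes: 4
BFS adjacency from root:
  _0: _1 _2
  _1: R M
  _2: J _3
  _3: T A D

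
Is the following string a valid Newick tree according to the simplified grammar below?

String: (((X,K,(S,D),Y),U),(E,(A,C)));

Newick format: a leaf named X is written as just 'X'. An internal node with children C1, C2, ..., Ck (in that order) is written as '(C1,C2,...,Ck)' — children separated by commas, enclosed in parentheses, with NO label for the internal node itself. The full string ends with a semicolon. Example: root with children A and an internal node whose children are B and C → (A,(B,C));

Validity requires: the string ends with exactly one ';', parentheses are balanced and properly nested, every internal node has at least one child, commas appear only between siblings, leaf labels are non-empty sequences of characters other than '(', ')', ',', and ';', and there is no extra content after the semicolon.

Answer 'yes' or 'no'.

Input: (((X,K,(S,D),Y),U),(E,(A,C)));
Paren balance: 6 '(' vs 6 ')' OK
Ends with single ';': True
Full parse: OK
Valid: True

Answer: yes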